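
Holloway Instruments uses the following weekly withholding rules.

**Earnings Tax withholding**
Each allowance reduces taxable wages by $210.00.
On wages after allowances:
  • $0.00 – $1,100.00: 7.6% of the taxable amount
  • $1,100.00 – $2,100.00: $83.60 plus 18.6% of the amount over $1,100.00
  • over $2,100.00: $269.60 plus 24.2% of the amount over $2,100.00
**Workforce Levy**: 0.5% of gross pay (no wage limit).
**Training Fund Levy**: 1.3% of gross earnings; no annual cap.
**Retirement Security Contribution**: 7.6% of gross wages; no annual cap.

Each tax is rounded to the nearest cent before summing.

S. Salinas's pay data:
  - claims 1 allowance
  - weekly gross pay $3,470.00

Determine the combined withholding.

Earnings Tax: taxable = $3,470.00 − 1×$210.00 = $3,260.00
  $269.60 + 24.2% × ($3,260.00 − $2,100.00) = $269.60 + 24.2% × $1,160.00 = $550.32
Workforce Levy: 0.5% × $3,470.00 = $17.35
Training Fund Levy: 1.3% × $3,470.00 = $45.11
Retirement Security Contribution: 7.6% × $3,470.00 = $263.72
Total: $550.32 + $17.35 + $45.11 + $263.72 = $876.50

$876.50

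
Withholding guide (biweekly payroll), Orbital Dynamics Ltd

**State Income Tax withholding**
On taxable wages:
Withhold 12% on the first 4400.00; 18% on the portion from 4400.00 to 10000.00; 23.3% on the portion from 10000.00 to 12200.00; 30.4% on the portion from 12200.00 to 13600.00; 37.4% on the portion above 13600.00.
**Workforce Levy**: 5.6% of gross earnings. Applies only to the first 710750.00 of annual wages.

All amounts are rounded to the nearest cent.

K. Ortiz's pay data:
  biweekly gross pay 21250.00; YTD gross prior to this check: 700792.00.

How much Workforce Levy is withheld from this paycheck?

Workforce Levy: cap 710750.00 − YTD 700792.00 = 9958.00 subject; 5.6% × 9958.00 = 557.65

557.65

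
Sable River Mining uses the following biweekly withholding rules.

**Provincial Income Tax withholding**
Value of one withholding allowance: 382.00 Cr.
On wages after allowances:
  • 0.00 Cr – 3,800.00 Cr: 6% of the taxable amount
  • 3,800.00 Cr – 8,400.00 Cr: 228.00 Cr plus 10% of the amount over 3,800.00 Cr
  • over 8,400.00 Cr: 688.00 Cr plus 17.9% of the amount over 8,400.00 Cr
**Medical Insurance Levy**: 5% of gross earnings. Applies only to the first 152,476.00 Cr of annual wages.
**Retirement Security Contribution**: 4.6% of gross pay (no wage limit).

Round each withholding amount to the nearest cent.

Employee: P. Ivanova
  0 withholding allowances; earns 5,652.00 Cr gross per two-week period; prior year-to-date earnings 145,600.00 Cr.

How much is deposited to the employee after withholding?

4,696.21 Cr

Provincial Income Tax: taxable = 5,652.00 Cr
  228.00 Cr + 10% × (5,652.00 Cr − 3,800.00 Cr) = 228.00 Cr + 10% × 1,852.00 Cr = 413.20 Cr
Medical Insurance Levy: 5% × 5,652.00 Cr = 282.60 Cr
Retirement Security Contribution: 4.6% × 5,652.00 Cr = 259.99 Cr
Total withheld: 413.20 Cr + 282.60 Cr + 259.99 Cr = 955.79 Cr
Net pay: 5,652.00 Cr − 955.79 Cr = 4,696.21 Cr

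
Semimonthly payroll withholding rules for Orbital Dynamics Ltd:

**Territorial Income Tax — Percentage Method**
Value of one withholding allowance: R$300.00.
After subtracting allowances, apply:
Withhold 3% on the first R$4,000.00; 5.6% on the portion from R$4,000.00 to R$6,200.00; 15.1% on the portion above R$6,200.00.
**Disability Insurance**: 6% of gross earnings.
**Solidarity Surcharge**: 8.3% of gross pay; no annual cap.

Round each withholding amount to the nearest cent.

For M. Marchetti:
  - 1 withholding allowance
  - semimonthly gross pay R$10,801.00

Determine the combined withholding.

Territorial Income Tax: taxable = R$10,801.00 − 1×R$300.00 = R$10,501.00
  R$243.20 + 15.1% × (R$10,501.00 − R$6,200.00) = R$243.20 + 15.1% × R$4,301.00 = R$892.65
Disability Insurance: 6% × R$10,801.00 = R$648.06
Solidarity Surcharge: 8.3% × R$10,801.00 = R$896.48
Total: R$892.65 + R$648.06 + R$896.48 = R$2,437.19

R$2,437.19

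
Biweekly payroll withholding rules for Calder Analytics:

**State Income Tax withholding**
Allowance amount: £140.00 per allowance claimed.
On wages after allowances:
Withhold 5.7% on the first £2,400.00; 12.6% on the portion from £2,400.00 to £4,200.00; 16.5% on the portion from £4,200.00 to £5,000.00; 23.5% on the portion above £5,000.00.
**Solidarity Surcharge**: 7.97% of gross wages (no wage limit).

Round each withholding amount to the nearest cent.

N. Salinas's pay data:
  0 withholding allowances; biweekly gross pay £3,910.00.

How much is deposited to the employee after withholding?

£3,271.31

State Income Tax: taxable = £3,910.00
  £136.80 + 12.6% × (£3,910.00 − £2,400.00) = £136.80 + 12.6% × £1,510.00 = £327.06
Solidarity Surcharge: 7.97% × £3,910.00 = £311.63
Total withheld: £327.06 + £311.63 = £638.69
Net pay: £3,910.00 − £638.69 = £3,271.31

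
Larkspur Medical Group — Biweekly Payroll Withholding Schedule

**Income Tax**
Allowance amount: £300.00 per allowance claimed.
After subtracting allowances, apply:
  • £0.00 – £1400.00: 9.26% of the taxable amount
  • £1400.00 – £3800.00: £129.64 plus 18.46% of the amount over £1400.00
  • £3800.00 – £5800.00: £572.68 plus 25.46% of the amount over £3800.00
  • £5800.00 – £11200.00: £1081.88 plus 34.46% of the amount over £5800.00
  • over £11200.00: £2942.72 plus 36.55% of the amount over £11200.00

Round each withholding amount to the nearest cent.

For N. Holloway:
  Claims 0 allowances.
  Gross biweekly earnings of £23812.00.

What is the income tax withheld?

£7552.41

Income Tax: taxable = £23812.00
  £2942.72 + 36.55% × (£23812.00 − £11200.00) = £2942.72 + 36.55% × £12612.00 = £7552.41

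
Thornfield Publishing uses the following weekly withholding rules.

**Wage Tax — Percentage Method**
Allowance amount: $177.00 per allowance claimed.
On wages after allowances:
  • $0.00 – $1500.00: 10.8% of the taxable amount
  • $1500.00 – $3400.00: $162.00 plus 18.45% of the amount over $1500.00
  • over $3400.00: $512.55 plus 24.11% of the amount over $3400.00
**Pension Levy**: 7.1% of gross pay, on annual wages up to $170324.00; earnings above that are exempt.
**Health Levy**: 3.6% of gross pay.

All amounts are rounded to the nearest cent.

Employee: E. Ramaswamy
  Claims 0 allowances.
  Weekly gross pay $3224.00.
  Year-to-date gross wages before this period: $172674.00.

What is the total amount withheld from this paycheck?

$596.14

Wage Tax: taxable = $3224.00
  $162.00 + 18.45% × ($3224.00 − $1500.00) = $162.00 + 18.45% × $1724.00 = $480.08
Pension Levy: YTD $172674.00 ≥ cap $170324.00 → $0.00
Health Levy: 3.6% × $3224.00 = $116.06
Total: $480.08 + $0.00 + $116.06 = $596.14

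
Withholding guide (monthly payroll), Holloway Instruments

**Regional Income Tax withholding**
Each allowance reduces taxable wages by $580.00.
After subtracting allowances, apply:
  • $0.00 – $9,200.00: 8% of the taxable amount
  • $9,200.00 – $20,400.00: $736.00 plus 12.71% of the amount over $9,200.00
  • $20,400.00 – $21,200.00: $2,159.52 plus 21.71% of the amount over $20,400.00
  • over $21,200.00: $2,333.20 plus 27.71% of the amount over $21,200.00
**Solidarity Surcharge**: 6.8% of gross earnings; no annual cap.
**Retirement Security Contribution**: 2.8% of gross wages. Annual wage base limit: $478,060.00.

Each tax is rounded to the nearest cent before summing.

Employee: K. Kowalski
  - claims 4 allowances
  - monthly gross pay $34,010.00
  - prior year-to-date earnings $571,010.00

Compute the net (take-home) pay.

Regional Income Tax: taxable = $34,010.00 − 4×$580.00 = $31,690.00
  $2,333.20 + 27.71% × ($31,690.00 − $21,200.00) = $2,333.20 + 27.71% × $10,490.00 = $5,239.98
Solidarity Surcharge: 6.8% × $34,010.00 = $2,312.68
Retirement Security Contribution: YTD $571,010.00 ≥ cap $478,060.00 → $0.00
Total withheld: $5,239.98 + $2,312.68 + $0.00 = $7,552.66
Net pay: $34,010.00 − $7,552.66 = $26,457.34

$26,457.34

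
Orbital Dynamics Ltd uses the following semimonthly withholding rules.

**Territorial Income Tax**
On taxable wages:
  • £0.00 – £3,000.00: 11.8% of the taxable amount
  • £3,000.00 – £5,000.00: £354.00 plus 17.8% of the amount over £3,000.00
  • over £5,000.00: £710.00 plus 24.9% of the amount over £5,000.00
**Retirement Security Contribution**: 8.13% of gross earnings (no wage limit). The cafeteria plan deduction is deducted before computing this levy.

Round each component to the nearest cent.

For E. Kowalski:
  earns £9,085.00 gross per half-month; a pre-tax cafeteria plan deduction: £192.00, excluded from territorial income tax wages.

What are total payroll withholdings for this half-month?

Territorial Income Tax: taxable = £9,085.00 − £192.00 = £8,893.00
  £710.00 + 24.9% × (£8,893.00 − £5,000.00) = £710.00 + 24.9% × £3,893.00 = £1,679.36
Retirement Security Contribution: 8.13% × £8,893.00 = £723.00
Total: £1,679.36 + £723.00 = £2,402.36

£2,402.36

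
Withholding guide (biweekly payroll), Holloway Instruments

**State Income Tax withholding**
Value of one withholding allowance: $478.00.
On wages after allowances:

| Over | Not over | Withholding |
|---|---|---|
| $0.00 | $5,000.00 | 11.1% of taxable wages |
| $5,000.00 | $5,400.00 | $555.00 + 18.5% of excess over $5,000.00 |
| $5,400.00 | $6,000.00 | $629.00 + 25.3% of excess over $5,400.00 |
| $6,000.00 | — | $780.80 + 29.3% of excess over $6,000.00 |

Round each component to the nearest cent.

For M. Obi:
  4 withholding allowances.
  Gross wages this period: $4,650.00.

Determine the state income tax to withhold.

$303.92

State Income Tax: taxable = $4,650.00 − 4×$478.00 = $2,738.00
  11.1% × $2,738.00 = $303.92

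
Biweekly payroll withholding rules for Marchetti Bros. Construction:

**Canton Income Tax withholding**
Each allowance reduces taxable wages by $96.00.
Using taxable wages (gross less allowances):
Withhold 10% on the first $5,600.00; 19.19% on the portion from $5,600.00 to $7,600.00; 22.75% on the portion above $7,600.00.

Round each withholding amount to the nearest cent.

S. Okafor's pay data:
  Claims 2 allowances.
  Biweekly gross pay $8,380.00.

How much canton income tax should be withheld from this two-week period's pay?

Canton Income Tax: taxable = $8,380.00 − 2×$96.00 = $8,188.00
  $943.80 + 22.75% × ($8,188.00 − $7,600.00) = $943.80 + 22.75% × $588.00 = $1,077.57

$1,077.57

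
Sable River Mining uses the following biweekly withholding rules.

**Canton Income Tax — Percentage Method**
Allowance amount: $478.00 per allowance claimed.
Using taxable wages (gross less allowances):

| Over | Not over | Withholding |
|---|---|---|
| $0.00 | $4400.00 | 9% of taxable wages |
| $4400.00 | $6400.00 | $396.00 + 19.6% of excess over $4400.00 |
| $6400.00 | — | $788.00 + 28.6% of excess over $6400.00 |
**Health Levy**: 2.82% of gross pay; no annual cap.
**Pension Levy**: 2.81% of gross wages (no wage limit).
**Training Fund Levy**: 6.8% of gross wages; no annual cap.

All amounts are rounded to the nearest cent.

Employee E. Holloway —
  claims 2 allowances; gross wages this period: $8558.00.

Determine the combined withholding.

$2195.53

Canton Income Tax: taxable = $8558.00 − 2×$478.00 = $7602.00
  $788.00 + 28.6% × ($7602.00 − $6400.00) = $788.00 + 28.6% × $1202.00 = $1131.77
Health Levy: 2.82% × $8558.00 = $241.34
Pension Levy: 2.81% × $8558.00 = $240.48
Training Fund Levy: 6.8% × $8558.00 = $581.94
Total: $1131.77 + $241.34 + $240.48 + $581.94 = $2195.53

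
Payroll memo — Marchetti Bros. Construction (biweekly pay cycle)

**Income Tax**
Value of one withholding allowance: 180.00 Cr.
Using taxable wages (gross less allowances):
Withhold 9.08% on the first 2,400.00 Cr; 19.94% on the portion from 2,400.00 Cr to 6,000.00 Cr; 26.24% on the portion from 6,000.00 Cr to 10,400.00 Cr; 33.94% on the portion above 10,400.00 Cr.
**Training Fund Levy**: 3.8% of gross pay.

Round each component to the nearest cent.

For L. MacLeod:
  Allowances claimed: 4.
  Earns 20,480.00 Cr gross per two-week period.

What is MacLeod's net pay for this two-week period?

Income Tax: taxable = 20,480.00 Cr − 4×180.00 Cr = 19,760.00 Cr
  2,090.32 Cr + 33.94% × (19,760.00 Cr − 10,400.00 Cr) = 2,090.32 Cr + 33.94% × 9,360.00 Cr = 5,267.10 Cr
Training Fund Levy: 3.8% × 20,480.00 Cr = 778.24 Cr
Total withheld: 5,267.10 Cr + 778.24 Cr = 6,045.34 Cr
Net pay: 20,480.00 Cr − 6,045.34 Cr = 14,434.66 Cr

14,434.66 Cr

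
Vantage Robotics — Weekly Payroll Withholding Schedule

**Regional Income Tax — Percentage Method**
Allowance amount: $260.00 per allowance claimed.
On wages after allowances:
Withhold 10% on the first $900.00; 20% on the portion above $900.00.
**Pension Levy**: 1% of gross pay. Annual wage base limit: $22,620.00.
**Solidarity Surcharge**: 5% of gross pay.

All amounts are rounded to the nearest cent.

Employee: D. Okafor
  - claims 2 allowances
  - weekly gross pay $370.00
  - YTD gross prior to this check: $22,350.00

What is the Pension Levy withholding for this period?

Pension Levy: cap $22,620.00 − YTD $22,350.00 = $270.00 subject; 1% × $270.00 = $2.70

$2.70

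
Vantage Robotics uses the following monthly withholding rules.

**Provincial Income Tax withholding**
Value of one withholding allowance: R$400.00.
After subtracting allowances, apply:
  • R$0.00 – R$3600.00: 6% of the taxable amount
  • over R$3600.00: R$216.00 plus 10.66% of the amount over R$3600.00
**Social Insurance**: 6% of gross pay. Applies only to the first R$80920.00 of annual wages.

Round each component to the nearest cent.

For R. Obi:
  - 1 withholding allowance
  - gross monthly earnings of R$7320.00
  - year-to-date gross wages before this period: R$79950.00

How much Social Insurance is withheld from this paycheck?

R$58.20

Social Insurance: cap R$80920.00 − YTD R$79950.00 = R$970.00 subject; 6% × R$970.00 = R$58.20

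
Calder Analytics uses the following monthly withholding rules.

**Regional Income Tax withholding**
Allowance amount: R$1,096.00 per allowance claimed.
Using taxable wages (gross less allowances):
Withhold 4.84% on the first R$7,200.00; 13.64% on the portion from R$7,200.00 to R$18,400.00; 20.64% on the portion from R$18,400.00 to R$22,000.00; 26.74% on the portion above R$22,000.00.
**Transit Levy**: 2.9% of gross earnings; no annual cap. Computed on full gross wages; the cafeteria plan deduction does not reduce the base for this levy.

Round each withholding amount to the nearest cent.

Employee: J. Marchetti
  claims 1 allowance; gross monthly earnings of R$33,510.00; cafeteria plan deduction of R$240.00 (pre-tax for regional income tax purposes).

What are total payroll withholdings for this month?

Regional Income Tax: taxable = R$33,510.00 − R$240.00 − 1×R$1,096.00 = R$32,174.00
  R$2,619.20 + 26.74% × (R$32,174.00 − R$22,000.00) = R$2,619.20 + 26.74% × R$10,174.00 = R$5,339.73
Transit Levy: 2.9% × R$33,510.00 = R$971.79
Total: R$5,339.73 + R$971.79 = R$6,311.52

R$6,311.52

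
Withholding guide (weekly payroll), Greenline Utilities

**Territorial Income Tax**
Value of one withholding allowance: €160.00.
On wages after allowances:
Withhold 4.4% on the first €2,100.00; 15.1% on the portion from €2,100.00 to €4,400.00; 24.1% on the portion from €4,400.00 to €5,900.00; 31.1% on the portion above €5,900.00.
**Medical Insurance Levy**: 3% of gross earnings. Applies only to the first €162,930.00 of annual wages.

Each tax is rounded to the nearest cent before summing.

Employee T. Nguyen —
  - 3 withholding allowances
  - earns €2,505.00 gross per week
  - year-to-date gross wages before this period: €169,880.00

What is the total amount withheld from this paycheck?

Territorial Income Tax: taxable = €2,505.00 − 3×€160.00 = €2,025.00
  4.4% × €2,025.00 = €89.10
Medical Insurance Levy: YTD €169,880.00 ≥ cap €162,930.00 → €0.00
Total: €89.10 + €0.00 = €89.10

€89.10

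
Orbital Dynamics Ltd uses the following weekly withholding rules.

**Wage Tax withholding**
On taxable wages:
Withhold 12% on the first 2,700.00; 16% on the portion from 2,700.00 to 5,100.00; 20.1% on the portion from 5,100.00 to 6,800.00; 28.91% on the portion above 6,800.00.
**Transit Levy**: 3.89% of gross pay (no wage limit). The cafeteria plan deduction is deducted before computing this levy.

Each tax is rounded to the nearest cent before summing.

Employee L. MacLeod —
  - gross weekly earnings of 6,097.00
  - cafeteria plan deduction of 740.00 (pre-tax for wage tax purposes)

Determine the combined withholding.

968.05

Wage Tax: taxable = 6,097.00 − 740.00 = 5,357.00
  708.00 + 20.1% × (5,357.00 − 5,100.00) = 708.00 + 20.1% × 257.00 = 759.66
Transit Levy: 3.89% × 5,357.00 = 208.39
Total: 759.66 + 208.39 = 968.05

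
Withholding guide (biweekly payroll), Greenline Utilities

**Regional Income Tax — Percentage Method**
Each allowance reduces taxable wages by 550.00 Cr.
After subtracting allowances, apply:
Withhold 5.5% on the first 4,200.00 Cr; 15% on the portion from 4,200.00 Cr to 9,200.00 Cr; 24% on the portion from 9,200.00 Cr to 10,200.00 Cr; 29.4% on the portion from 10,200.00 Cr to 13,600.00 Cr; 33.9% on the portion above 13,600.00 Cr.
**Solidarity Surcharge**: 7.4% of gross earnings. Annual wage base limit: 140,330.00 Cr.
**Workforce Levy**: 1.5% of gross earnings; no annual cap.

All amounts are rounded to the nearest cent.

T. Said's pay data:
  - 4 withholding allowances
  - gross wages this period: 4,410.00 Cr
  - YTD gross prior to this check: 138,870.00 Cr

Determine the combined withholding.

295.74 Cr

Regional Income Tax: taxable = 4,410.00 Cr − 4×550.00 Cr = 2,210.00 Cr
  5.5% × 2,210.00 Cr = 121.55 Cr
Solidarity Surcharge: cap 140,330.00 Cr − YTD 138,870.00 Cr = 1,460.00 Cr subject; 7.4% × 1,460.00 Cr = 108.04 Cr
Workforce Levy: 1.5% × 4,410.00 Cr = 66.15 Cr
Total: 121.55 Cr + 108.04 Cr + 66.15 Cr = 295.74 Cr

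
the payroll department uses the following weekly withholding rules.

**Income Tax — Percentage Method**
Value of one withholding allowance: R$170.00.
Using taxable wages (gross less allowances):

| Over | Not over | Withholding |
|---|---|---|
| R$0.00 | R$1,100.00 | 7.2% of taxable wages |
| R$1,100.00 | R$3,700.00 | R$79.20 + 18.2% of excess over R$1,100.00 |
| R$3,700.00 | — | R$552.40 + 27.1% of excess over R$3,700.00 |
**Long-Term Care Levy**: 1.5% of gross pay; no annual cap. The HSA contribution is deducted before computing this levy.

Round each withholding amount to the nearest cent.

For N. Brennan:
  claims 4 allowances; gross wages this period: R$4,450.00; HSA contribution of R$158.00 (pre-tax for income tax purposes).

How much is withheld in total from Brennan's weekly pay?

R$600.76

Income Tax: taxable = R$4,450.00 − R$158.00 − 4×R$170.00 = R$3,612.00
  R$79.20 + 18.2% × (R$3,612.00 − R$1,100.00) = R$79.20 + 18.2% × R$2,512.00 = R$536.38
Long-Term Care Levy: 1.5% × R$4,292.00 = R$64.38
Total: R$536.38 + R$64.38 = R$600.76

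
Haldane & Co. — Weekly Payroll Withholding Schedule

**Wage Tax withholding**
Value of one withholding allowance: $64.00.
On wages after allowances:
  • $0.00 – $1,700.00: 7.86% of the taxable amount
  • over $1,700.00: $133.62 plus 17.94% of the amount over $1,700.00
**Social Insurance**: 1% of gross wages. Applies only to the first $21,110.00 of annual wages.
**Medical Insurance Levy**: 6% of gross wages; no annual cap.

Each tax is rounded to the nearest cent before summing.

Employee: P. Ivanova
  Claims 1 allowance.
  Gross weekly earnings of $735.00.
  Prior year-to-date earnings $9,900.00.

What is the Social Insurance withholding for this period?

$7.35

Social Insurance: 1% × $735.00 = $7.35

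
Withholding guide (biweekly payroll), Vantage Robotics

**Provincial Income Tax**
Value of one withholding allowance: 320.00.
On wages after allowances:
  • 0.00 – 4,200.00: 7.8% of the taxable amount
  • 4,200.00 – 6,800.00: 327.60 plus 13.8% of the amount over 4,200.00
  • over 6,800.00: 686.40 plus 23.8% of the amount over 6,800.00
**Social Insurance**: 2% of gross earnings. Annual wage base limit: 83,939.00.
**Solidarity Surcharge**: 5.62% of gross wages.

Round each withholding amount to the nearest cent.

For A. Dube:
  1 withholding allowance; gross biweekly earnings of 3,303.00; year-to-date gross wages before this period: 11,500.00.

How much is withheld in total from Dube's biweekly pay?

484.36

Provincial Income Tax: taxable = 3,303.00 − 1×320.00 = 2,983.00
  7.8% × 2,983.00 = 232.67
Social Insurance: 2% × 3,303.00 = 66.06
Solidarity Surcharge: 5.62% × 3,303.00 = 185.63
Total: 232.67 + 66.06 + 185.63 = 484.36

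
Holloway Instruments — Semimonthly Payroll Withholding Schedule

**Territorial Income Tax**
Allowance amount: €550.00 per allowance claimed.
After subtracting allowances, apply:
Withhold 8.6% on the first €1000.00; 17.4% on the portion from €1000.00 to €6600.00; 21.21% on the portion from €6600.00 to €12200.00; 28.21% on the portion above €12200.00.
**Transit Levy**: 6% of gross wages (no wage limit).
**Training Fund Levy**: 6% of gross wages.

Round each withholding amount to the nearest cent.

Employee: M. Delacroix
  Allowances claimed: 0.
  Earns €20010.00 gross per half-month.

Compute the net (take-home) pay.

Territorial Income Tax: taxable = €20010.00
  €2248.16 + 28.21% × (€20010.00 − €12200.00) = €2248.16 + 28.21% × €7810.00 = €4451.36
Transit Levy: 6% × €20010.00 = €1200.60
Training Fund Levy: 6% × €20010.00 = €1200.60
Total withheld: €4451.36 + €1200.60 + €1200.60 = €6852.56
Net pay: €20010.00 − €6852.56 = €13157.44

€13157.44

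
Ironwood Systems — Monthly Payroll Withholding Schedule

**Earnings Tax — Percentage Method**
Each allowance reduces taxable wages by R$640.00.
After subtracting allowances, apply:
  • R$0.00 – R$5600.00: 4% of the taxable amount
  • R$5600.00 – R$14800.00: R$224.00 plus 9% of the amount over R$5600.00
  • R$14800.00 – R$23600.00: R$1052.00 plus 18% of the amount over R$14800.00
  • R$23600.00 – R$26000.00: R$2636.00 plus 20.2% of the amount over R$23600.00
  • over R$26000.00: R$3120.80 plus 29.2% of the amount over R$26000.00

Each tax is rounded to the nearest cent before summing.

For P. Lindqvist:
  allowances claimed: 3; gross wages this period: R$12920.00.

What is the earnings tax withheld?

R$710.00

Earnings Tax: taxable = R$12920.00 − 3×R$640.00 = R$11000.00
  R$224.00 + 9% × (R$11000.00 − R$5600.00) = R$224.00 + 9% × R$5400.00 = R$710.00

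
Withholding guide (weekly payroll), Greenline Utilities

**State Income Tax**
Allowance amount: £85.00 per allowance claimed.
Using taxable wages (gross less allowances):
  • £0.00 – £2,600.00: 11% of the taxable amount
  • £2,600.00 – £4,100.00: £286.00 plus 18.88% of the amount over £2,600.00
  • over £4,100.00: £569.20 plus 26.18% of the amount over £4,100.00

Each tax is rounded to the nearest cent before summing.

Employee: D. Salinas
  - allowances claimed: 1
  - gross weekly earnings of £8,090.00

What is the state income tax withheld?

State Income Tax: taxable = £8,090.00 − 1×£85.00 = £8,005.00
  £569.20 + 26.18% × (£8,005.00 − £4,100.00) = £569.20 + 26.18% × £3,905.00 = £1,591.53

£1,591.53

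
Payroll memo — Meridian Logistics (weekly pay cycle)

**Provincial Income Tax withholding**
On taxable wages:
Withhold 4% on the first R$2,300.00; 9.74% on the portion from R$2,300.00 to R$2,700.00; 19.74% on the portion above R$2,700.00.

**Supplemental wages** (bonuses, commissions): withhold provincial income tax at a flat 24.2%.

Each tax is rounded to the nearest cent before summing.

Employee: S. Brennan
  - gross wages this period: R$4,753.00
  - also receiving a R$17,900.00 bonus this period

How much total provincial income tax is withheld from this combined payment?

Provincial Income Tax: taxable = R$4,753.00
  R$130.96 + 19.74% × (R$4,753.00 − R$2,700.00) = R$130.96 + 19.74% × R$2,053.00 = R$536.22
Supplemental (24.2% flat on bonus): 24.2% × R$17,900.00 = R$4,331.80
Total provincial income tax: R$536.22 + R$4,331.80 = R$4,868.02

R$4,868.02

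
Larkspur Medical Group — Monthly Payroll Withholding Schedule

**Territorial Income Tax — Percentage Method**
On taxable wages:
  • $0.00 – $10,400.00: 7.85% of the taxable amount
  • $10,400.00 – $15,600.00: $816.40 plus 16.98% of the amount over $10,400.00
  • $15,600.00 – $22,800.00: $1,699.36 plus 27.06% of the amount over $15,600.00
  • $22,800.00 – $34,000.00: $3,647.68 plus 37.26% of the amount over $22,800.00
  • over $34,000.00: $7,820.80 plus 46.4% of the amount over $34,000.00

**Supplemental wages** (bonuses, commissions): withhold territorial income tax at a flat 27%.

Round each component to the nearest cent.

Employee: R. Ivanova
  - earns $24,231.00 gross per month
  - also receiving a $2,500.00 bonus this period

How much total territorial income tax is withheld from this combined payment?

$4,855.87

Territorial Income Tax: taxable = $24,231.00
  $3,647.68 + 37.26% × ($24,231.00 − $22,800.00) = $3,647.68 + 37.26% × $1,431.00 = $4,180.87
Supplemental (27% flat on bonus): 27% × $2,500.00 = $675.00
Total territorial income tax: $4,180.87 + $675.00 = $4,855.87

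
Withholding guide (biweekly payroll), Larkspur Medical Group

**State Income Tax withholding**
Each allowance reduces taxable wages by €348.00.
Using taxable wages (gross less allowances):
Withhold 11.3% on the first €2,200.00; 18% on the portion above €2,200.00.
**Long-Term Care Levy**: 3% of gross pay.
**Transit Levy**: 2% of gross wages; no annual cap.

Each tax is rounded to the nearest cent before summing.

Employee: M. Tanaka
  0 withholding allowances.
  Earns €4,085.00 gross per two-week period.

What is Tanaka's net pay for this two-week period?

State Income Tax: taxable = €4,085.00
  €248.60 + 18% × (€4,085.00 − €2,200.00) = €248.60 + 18% × €1,885.00 = €587.90
Long-Term Care Levy: 3% × €4,085.00 = €122.55
Transit Levy: 2% × €4,085.00 = €81.70
Total withheld: €587.90 + €122.55 + €81.70 = €792.15
Net pay: €4,085.00 − €792.15 = €3,292.85

€3,292.85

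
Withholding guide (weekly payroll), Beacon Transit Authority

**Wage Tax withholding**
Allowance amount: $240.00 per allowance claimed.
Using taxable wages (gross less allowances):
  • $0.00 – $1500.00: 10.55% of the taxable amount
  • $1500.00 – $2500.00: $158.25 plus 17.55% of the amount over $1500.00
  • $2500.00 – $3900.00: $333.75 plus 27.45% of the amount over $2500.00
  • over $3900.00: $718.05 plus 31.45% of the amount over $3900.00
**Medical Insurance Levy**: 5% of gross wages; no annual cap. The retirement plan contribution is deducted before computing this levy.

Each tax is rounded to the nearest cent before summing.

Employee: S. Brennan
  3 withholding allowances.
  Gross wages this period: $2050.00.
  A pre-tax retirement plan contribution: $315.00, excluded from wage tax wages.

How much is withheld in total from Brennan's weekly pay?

$193.83

Wage Tax: taxable = $2050.00 − $315.00 − 3×$240.00 = $1015.00
  10.55% × $1015.00 = $107.08
Medical Insurance Levy: 5% × $1735.00 = $86.75
Total: $107.08 + $86.75 = $193.83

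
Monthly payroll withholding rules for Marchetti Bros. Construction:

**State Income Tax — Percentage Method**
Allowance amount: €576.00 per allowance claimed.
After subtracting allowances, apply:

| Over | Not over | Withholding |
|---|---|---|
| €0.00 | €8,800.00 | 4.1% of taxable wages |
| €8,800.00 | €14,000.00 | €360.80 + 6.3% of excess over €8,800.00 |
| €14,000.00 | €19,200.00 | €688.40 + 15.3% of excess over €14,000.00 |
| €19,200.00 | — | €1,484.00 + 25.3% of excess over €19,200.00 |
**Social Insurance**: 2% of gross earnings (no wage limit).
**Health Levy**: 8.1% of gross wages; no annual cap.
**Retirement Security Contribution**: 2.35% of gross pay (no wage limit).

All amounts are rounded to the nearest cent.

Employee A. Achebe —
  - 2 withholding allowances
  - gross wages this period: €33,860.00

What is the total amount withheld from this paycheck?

State Income Tax: taxable = €33,860.00 − 2×€576.00 = €32,708.00
  €1,484.00 + 25.3% × (€32,708.00 − €19,200.00) = €1,484.00 + 25.3% × €13,508.00 = €4,901.52
Social Insurance: 2% × €33,860.00 = €677.20
Health Levy: 8.1% × €33,860.00 = €2,742.66
Retirement Security Contribution: 2.35% × €33,860.00 = €795.71
Total: €4,901.52 + €677.20 + €2,742.66 + €795.71 = €9,117.09

€9,117.09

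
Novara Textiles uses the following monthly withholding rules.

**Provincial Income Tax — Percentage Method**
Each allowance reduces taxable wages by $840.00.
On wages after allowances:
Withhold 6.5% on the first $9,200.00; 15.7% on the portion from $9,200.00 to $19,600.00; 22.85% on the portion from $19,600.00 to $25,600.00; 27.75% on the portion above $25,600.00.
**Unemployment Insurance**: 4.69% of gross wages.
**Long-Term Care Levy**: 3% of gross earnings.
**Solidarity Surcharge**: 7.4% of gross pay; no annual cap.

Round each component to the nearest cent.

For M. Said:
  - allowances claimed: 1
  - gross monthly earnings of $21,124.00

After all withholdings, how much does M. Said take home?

$15,549.29

Provincial Income Tax: taxable = $21,124.00 − 1×$840.00 = $20,284.00
  $2,230.80 + 22.85% × ($20,284.00 − $19,600.00) = $2,230.80 + 22.85% × $684.00 = $2,387.09
Unemployment Insurance: 4.69% × $21,124.00 = $990.72
Long-Term Care Levy: 3% × $21,124.00 = $633.72
Solidarity Surcharge: 7.4% × $21,124.00 = $1,563.18
Total withheld: $2,387.09 + $990.72 + $633.72 + $1,563.18 = $5,574.71
Net pay: $21,124.00 − $5,574.71 = $15,549.29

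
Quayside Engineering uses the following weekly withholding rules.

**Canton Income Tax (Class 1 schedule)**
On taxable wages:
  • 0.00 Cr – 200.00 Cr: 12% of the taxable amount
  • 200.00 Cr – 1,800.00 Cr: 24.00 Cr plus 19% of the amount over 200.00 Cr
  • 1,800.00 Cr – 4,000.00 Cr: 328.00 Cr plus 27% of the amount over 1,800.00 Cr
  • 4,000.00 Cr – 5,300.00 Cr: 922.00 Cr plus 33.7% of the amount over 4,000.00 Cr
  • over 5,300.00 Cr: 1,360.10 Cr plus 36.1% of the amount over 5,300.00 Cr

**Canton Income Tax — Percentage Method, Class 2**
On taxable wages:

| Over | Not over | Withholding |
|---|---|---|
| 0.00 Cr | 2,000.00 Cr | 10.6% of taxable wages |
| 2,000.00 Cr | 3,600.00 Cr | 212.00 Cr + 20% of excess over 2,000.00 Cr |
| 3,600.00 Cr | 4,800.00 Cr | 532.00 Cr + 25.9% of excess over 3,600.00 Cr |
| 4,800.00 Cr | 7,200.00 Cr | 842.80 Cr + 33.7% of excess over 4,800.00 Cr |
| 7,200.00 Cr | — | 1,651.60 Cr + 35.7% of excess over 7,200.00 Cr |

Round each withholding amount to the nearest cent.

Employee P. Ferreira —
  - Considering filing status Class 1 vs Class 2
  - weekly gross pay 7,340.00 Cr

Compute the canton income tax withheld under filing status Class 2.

Canton Income Tax (Class 2): taxable = 7,340.00 Cr
  1,651.60 Cr + 35.7% × (7,340.00 Cr − 7,200.00 Cr) = 1,651.60 Cr + 35.7% × 140.00 Cr = 1,701.58 Cr

1,701.58 Cr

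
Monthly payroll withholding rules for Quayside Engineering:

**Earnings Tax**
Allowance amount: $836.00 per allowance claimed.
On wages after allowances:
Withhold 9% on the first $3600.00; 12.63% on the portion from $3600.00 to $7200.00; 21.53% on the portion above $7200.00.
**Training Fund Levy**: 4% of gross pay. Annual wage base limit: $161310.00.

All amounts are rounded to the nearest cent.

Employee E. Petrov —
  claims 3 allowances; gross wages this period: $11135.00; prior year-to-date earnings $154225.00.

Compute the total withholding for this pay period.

$1369.31

Earnings Tax: taxable = $11135.00 − 3×$836.00 = $8627.00
  $778.68 + 21.53% × ($8627.00 − $7200.00) = $778.68 + 21.53% × $1427.00 = $1085.91
Training Fund Levy: cap $161310.00 − YTD $154225.00 = $7085.00 subject; 4% × $7085.00 = $283.40
Total: $1085.91 + $283.40 = $1369.31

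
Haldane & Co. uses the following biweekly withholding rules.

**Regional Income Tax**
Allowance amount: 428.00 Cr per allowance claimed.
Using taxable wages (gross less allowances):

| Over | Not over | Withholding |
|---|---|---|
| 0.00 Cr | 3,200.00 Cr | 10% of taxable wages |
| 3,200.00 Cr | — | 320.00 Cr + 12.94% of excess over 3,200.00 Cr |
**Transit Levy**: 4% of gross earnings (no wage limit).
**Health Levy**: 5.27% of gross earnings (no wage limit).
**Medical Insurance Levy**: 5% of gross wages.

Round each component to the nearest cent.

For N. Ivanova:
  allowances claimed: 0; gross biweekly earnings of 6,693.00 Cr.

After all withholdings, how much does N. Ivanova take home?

4,965.92 Cr

Regional Income Tax: taxable = 6,693.00 Cr
  320.00 Cr + 12.94% × (6,693.00 Cr − 3,200.00 Cr) = 320.00 Cr + 12.94% × 3,493.00 Cr = 771.99 Cr
Transit Levy: 4% × 6,693.00 Cr = 267.72 Cr
Health Levy: 5.27% × 6,693.00 Cr = 352.72 Cr
Medical Insurance Levy: 5% × 6,693.00 Cr = 334.65 Cr
Total withheld: 771.99 Cr + 267.72 Cr + 352.72 Cr + 334.65 Cr = 1,727.08 Cr
Net pay: 6,693.00 Cr − 1,727.08 Cr = 4,965.92 Cr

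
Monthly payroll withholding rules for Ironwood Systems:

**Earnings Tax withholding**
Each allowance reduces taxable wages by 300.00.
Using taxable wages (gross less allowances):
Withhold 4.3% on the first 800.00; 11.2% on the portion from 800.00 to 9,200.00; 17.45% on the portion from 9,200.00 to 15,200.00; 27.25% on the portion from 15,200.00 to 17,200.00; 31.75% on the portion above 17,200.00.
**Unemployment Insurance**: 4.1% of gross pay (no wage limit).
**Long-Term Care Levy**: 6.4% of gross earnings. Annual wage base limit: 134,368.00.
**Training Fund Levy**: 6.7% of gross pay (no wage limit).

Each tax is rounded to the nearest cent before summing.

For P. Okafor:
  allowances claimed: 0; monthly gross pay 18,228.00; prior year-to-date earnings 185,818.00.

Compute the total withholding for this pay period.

4,862.22

Earnings Tax: taxable = 18,228.00
  2,567.20 + 31.75% × (18,228.00 − 17,200.00) = 2,567.20 + 31.75% × 1,028.00 = 2,893.59
Unemployment Insurance: 4.1% × 18,228.00 = 747.35
Long-Term Care Levy: YTD 185,818.00 ≥ cap 134,368.00 → 0.00
Training Fund Levy: 6.7% × 18,228.00 = 1,221.28
Total: 2,893.59 + 747.35 + 0.00 + 1,221.28 = 4,862.22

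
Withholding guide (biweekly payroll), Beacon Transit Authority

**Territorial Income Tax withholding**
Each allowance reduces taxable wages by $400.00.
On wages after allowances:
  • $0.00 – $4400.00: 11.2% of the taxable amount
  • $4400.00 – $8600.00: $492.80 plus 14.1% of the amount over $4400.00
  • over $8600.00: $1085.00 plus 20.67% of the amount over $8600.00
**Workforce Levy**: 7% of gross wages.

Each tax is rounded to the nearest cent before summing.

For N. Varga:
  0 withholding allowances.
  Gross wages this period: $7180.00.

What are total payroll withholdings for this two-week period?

Territorial Income Tax: taxable = $7180.00
  $492.80 + 14.1% × ($7180.00 − $4400.00) = $492.80 + 14.1% × $2780.00 = $884.78
Workforce Levy: 7% × $7180.00 = $502.60
Total: $884.78 + $502.60 = $1387.38

$1387.38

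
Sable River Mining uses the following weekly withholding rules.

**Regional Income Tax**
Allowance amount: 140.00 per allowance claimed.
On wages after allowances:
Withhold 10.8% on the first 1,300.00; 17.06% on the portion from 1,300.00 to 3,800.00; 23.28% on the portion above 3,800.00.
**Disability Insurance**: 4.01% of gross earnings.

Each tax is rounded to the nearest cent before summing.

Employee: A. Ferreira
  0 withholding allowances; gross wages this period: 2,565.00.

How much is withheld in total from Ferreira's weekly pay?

459.07

Regional Income Tax: taxable = 2,565.00
  140.40 + 17.06% × (2,565.00 − 1,300.00) = 140.40 + 17.06% × 1,265.00 = 356.21
Disability Insurance: 4.01% × 2,565.00 = 102.86
Total: 356.21 + 102.86 = 459.07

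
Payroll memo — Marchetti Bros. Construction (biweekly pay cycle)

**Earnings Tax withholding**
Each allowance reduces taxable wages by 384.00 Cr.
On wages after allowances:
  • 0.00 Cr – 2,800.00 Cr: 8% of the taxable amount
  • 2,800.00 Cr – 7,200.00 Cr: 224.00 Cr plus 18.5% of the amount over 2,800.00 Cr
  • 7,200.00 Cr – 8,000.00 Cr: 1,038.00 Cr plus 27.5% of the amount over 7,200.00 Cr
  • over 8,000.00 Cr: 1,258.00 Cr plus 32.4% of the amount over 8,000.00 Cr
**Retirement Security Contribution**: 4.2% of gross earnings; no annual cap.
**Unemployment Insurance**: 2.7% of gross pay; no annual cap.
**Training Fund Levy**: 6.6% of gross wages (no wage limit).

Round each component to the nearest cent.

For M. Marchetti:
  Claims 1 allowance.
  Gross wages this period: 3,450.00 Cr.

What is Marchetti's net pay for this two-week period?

2,711.04 Cr

Earnings Tax: taxable = 3,450.00 Cr − 1×384.00 Cr = 3,066.00 Cr
  224.00 Cr + 18.5% × (3,066.00 Cr − 2,800.00 Cr) = 224.00 Cr + 18.5% × 266.00 Cr = 273.21 Cr
Retirement Security Contribution: 4.2% × 3,450.00 Cr = 144.90 Cr
Unemployment Insurance: 2.7% × 3,450.00 Cr = 93.15 Cr
Training Fund Levy: 6.6% × 3,450.00 Cr = 227.70 Cr
Total withheld: 273.21 Cr + 144.90 Cr + 93.15 Cr + 227.70 Cr = 738.96 Cr
Net pay: 3,450.00 Cr − 738.96 Cr = 2,711.04 Cr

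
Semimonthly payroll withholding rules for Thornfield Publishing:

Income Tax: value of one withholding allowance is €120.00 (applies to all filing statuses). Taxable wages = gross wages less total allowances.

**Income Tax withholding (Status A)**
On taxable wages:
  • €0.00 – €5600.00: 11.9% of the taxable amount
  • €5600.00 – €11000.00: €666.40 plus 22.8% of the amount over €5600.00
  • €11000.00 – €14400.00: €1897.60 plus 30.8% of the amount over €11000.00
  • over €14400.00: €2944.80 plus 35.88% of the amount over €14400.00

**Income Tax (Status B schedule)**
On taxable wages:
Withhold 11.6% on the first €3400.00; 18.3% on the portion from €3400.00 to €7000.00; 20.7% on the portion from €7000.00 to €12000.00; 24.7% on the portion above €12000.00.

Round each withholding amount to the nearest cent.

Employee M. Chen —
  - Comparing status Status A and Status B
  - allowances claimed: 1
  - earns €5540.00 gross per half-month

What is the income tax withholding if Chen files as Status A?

Income Tax (Status A): taxable = €5540.00 − 1×€120.00 = €5420.00
  11.9% × €5420.00 = €644.98

€644.98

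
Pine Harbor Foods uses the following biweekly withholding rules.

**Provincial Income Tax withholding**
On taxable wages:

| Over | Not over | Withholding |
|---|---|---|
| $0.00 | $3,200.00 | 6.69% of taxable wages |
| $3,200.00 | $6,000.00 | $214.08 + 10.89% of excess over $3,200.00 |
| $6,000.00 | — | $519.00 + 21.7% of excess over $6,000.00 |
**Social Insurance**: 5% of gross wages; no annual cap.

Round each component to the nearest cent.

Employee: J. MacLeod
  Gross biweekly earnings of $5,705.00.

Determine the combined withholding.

Provincial Income Tax: taxable = $5,705.00
  $214.08 + 10.89% × ($5,705.00 − $3,200.00) = $214.08 + 10.89% × $2,505.00 = $486.87
Social Insurance: 5% × $5,705.00 = $285.25
Total: $486.87 + $285.25 = $772.12

$772.12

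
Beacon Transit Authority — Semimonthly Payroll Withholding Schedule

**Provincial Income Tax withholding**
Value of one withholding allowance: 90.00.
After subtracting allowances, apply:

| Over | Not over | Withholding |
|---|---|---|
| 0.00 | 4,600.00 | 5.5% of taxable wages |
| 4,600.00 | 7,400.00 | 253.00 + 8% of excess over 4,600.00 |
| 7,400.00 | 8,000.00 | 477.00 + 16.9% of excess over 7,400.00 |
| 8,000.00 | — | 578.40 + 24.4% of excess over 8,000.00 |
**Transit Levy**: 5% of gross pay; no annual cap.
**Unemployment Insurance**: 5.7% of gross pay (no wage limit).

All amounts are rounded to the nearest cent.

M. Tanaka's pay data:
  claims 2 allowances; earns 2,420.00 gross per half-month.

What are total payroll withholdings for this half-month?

Provincial Income Tax: taxable = 2,420.00 − 2×90.00 = 2,240.00
  5.5% × 2,240.00 = 123.20
Transit Levy: 5% × 2,420.00 = 121.00
Unemployment Insurance: 5.7% × 2,420.00 = 137.94
Total: 123.20 + 121.00 + 137.94 = 382.14

382.14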